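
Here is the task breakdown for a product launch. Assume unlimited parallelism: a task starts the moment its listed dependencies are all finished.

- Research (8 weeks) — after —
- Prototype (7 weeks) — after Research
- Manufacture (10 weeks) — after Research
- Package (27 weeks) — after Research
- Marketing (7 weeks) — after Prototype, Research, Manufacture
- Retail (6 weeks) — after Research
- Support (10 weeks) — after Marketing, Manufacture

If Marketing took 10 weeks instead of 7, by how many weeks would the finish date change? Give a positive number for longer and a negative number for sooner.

3

Baseline: Research→Manufacture→Marketing→Support = 8+10+7+10 = 35 → 35 weeks.
Since Marketing is critical, the +3 change carries straight to that chain (now 38 weeks).
That remains the longest chain; total 38 weeks.
Change in finish: 38 − 35 = +3 weeks.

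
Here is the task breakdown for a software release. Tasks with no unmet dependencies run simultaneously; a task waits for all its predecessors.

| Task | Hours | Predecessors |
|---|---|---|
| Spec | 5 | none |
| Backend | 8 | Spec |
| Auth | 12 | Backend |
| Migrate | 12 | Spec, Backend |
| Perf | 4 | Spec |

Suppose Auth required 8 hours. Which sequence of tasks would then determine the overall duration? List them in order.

Spec, Backend, Migrate

As given, the longest chain is Spec→Backend→Auth = 5+8+12 = 25, so the finish is 25 hours.
Auth is on the critical path; changing it to 8 makes that path 21 hours.
Now Spec→Backend→Migrate = 5+8+12 = 25 is longest, so the finish becomes 25 hours.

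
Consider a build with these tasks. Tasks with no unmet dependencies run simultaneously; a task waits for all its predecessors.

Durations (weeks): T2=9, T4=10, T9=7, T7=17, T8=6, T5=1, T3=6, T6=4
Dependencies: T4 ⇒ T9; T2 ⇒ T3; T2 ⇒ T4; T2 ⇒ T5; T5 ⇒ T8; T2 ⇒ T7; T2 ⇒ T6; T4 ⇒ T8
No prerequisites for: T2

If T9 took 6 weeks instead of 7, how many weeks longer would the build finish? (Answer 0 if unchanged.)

Critical path before the change: T2→T4→T9 = 9+10+7 = 26 giving 26 weeks.
Since T9 is critical, the -1 change carries straight to that chain (now 25 weeks).
The binding chain switches to T2→T7 = 9+17 = 26; finish 26 weeks.
Change in finish: 26 − 26 = +0 weeks.

0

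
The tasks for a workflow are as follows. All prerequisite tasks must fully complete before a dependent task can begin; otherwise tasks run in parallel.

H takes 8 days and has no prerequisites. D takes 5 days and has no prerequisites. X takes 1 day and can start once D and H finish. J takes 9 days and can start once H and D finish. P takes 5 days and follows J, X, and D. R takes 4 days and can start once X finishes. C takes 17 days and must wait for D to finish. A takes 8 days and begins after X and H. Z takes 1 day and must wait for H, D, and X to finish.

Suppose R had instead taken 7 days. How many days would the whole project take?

Critical path before the change: H→J→P = 8+9+5 = 22 giving 22 days.
R has 9 days of float (longest path through it is 13).
That remains the longest chain; total 22 days.

22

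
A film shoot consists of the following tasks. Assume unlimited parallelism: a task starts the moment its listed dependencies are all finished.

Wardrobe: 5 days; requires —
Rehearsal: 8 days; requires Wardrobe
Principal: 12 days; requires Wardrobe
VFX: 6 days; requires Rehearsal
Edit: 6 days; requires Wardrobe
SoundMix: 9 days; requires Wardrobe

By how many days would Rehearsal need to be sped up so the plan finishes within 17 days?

Current finish: 19 days; target: 17.
Rehearsal is on every critical path, so each day cut from Rehearsal cuts the finish by one (this holds down to a finish of 17).
Need 19 − 17 = 2 days off Rehearsal → Rehearsal becomes 6 days, finish becomes 17.

2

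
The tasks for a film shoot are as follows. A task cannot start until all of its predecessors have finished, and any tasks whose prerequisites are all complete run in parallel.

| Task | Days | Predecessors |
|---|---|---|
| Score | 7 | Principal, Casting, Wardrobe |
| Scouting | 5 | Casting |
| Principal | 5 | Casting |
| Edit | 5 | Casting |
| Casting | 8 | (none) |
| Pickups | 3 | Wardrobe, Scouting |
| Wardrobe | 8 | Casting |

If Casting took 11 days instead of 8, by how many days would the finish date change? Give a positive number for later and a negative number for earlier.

As given, the longest chain is Casting→Wardrobe→Score = 8+8+7 = 23, so the finish is 23 days.
Casting lies on that path, so at 11 days the path becomes 26 days.
No other chain overtakes it, so the finish is 26 days.
Change in finish: 26 − 23 = +3 days.

3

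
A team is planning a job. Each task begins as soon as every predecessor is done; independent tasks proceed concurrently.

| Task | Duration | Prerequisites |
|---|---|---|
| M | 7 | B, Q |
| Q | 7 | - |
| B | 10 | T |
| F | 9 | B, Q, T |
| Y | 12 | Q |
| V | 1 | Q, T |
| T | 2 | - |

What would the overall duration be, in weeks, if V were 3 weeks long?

Actual critical path: T→B→F = 2+10+9 = 21 ⇒ 21 weeks.
V has 13 weeks of float (longest path through it is 8).
The critical path is still T→B→F; finish is now 21 weeks.

21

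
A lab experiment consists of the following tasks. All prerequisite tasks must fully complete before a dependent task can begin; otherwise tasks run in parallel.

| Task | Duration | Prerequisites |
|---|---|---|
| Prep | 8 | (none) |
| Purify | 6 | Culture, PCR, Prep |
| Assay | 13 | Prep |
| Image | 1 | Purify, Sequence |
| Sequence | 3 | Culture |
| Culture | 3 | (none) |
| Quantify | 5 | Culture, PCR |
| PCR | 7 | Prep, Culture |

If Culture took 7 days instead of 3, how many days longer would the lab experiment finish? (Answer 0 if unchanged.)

0

The binding path is Prep→PCR→Purify→Image = 8+7+6+1 = 22; finish at 22 days.
The longest path through Culture is only 17 days, so Culture has float 5.
That remains the longest chain; total 22 days.
Change in finish: 22 − 22 = +0 days.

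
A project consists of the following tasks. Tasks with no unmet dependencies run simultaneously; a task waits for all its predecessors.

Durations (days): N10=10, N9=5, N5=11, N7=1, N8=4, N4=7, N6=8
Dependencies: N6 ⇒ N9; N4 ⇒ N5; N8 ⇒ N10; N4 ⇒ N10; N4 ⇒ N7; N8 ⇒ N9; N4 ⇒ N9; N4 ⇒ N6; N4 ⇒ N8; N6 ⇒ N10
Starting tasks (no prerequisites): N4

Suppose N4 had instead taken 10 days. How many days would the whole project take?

Actual critical path: N4→N6→N10 = 7+8+10 = 25 ⇒ 25 days.
N4 lies on that path, so at 10 days the path becomes 28 days.
The critical path is still N4→N6→N10; finish is now 28 days.

28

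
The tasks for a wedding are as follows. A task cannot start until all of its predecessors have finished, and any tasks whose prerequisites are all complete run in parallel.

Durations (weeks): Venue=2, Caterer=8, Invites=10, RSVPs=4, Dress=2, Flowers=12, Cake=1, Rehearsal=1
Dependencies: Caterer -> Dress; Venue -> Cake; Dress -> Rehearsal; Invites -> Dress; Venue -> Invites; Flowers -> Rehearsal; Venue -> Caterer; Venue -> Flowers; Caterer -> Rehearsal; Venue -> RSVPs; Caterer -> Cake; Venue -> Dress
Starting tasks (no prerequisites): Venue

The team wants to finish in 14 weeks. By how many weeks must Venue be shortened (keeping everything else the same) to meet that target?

Current finish: 15 weeks; target: 14.
Venue is on every critical path, so each week cut from Venue cuts the finish by one (this holds down to a finish of 14).
Need 15 − 14 = 1 week off Venue → Venue becomes 1 week, finish becomes 14.

1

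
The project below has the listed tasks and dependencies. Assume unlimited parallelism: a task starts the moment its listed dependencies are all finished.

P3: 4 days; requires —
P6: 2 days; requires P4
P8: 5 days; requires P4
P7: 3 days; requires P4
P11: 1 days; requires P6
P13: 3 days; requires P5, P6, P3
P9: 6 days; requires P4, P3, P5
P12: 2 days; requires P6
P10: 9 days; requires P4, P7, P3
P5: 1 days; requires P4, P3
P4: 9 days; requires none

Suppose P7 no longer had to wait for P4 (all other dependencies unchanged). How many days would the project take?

Before: longest chain P4→P7→P10 = 9+3+9 = 21, finish 21.
Without P4→P7, P7's earliest start moves from 9 to 0.
New critical path: P4→P10 = 9+9 = 18 ⇒ 18 days.

18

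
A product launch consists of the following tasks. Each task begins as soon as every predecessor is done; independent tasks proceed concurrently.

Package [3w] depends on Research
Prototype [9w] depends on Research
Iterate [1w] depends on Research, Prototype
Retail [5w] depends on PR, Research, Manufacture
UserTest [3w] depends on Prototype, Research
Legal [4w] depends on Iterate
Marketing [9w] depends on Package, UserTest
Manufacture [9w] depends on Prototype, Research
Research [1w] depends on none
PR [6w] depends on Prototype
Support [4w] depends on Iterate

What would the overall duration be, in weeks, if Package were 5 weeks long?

Actual critical path: Research→Prototype→Manufacture→Retail = 1+9+9+5 = 24 ⇒ 24 weeks.
Package has 11 weeks of float (longest path through it is 13).
That remains the longest chain; total 24 weeks.

24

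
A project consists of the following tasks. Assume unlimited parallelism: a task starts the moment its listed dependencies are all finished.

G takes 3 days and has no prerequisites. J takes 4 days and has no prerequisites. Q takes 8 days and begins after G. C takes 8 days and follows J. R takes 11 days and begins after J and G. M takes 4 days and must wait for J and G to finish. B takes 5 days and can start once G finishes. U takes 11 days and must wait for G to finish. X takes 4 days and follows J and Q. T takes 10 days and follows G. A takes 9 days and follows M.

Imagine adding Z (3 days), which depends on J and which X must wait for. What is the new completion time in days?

Originally the job takes 17 days.
With Z inserted, X now waits for max(J, Q, Z).
New critical path: J→M→A = 4+4+9 = 17 ⇒ 17 days.

17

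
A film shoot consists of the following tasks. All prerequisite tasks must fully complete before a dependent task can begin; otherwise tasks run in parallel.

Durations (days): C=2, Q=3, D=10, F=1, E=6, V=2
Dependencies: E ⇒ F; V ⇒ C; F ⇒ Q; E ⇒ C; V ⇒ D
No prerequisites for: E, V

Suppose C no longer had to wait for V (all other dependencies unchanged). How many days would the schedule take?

Before: longest chain V→D = 2+10 = 12, finish 12.
Dropping V→C doesn't change C's earliest start (6); another predecessor still binds.
After: V→D = 2+10 = 12 → 12 days.

12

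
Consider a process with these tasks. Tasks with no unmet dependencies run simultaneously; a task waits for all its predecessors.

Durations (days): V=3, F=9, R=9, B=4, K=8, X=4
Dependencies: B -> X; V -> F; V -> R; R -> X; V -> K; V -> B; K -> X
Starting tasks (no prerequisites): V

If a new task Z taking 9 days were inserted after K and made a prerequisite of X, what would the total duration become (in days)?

24

Originally the schedule takes 16 days.
With Z inserted, X now waits for max(K, R, B, Z).
New critical path: V→K→Z→X = 3+8+9+4 = 24 ⇒ 24 days.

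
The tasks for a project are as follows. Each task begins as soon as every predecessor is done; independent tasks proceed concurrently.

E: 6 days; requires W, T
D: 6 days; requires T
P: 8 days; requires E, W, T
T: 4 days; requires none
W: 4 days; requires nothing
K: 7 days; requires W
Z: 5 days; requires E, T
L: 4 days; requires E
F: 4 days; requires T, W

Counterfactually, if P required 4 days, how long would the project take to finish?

Actual critical path: T→E→P = 4+6+8 = 18 ⇒ 18 days.
P lies on that path, so at 4 days the path becomes 14 days.
Now T→E→Z = 4+6+5 = 15 is longest, so the finish becomes 15 days.

15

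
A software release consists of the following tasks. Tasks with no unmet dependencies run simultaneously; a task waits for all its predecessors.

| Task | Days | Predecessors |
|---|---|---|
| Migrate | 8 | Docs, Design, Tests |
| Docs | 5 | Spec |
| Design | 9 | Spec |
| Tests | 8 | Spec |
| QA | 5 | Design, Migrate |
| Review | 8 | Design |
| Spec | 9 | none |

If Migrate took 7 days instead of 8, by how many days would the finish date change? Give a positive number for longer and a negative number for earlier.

As given, the longest chain is Spec→Design→Migrate→QA = 9+9+8+5 = 31, so the finish is 31 days.
Since Migrate is critical, the -1 change carries straight to that chain (now 30 days).
That remains the longest chain; total 30 days.
Change in finish: 30 − 31 = -1 days.

-1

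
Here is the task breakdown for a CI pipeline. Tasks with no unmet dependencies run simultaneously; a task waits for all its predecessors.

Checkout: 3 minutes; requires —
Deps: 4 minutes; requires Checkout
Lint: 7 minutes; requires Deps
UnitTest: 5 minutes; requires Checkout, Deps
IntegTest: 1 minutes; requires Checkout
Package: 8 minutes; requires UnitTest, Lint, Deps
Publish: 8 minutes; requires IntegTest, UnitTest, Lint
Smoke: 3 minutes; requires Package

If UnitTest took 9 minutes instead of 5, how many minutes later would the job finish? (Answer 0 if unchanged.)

Baseline: Checkout→Deps→Lint→Package→Smoke = 3+4+7+8+3 = 25 → 25 minutes.
The longest path through UnitTest is only 23 minutes, so UnitTest has float 2.
The binding chain switches to Checkout→Deps→UnitTest→Package→Smoke = 3+4+9+8+3 = 27; finish 27 minutes.
Change in finish: 27 − 25 = +2 minutes.

2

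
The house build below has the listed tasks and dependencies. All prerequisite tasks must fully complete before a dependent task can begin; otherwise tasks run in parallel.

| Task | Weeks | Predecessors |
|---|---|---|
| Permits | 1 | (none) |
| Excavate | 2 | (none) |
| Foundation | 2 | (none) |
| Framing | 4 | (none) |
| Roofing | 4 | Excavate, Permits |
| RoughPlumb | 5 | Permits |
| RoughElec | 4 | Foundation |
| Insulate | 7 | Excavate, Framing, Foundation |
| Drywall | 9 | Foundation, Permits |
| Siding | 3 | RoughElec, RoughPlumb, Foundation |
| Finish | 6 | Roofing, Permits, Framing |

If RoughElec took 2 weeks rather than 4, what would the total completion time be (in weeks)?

12

Actual critical path: Excavate→Roofing→Finish = 2+4+6 = 12 ⇒ 12 weeks.
RoughElec is off the critical path — its longest chain is 9 weeks, giving 3 of slack.
No other chain overtakes it, so the finish is 12 weeks.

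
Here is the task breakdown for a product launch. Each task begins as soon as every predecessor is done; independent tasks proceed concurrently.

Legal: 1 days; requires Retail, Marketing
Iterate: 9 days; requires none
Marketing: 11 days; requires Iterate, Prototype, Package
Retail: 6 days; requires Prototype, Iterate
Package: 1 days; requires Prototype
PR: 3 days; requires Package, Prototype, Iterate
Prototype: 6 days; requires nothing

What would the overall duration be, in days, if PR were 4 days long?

21

Baseline: Iterate→Marketing→Legal = 9+11+1 = 21 → 21 days.
PR has 9 days of float (longest path through it is 12).
The critical path is still Iterate→Marketing→Legal; finish is now 21 days.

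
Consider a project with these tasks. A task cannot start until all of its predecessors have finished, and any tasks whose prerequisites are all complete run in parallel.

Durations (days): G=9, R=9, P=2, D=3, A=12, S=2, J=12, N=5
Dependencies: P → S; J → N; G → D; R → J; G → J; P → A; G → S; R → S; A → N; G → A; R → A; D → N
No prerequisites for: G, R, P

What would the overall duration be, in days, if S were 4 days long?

Baseline: G→A→N = 9+12+5 = 26 → 26 days.
S is off the critical path — its longest chain is 11 days, giving 15 of slack.
That remains the longest chain; total 26 days.

26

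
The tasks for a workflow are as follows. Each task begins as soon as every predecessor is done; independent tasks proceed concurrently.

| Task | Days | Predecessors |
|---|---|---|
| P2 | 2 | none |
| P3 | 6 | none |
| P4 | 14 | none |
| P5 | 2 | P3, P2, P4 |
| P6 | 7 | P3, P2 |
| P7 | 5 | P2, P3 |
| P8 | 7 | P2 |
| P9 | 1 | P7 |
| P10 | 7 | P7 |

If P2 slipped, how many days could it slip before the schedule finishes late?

Critical path: P3→P7→P10 = 6+5+7 = 18, so the finish is 18 days.
P2 finishes as early as 2 and must finish by 6.
Slack of P2 = 4 − 0 = 4 days.

4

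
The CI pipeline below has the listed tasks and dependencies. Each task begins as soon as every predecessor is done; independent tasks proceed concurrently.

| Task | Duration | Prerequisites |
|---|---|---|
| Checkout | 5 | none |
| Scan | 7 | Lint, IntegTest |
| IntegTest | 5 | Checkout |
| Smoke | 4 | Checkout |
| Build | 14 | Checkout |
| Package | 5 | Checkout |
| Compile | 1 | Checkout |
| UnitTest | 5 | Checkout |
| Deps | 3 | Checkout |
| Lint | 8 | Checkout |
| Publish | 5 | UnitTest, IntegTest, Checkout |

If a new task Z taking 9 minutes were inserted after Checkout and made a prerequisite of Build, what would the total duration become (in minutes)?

Originally the schedule takes 20 minutes.
With Z inserted, Build now waits for max(Checkout, Z).
New critical path: Checkout→Z→Build = 5+9+14 = 28 ⇒ 28 minutes.

28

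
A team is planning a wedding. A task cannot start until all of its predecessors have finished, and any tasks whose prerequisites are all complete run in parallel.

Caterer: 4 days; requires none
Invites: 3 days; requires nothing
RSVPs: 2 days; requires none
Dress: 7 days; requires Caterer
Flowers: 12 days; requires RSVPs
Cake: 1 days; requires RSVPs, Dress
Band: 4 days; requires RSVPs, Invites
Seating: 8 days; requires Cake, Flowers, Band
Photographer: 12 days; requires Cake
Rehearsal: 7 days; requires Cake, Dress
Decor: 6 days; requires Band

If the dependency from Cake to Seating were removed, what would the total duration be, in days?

Before: longest chain Caterer→Dress→Cake→Photographer = 4+7+1+12 = 24, finish 24.
Dropping Cake→Seating doesn't change Seating's earliest start (14); another predecessor still binds.
New critical path: Caterer→Dress→Cake→Photographer = 4+7+1+12 = 24 ⇒ 24 days.

24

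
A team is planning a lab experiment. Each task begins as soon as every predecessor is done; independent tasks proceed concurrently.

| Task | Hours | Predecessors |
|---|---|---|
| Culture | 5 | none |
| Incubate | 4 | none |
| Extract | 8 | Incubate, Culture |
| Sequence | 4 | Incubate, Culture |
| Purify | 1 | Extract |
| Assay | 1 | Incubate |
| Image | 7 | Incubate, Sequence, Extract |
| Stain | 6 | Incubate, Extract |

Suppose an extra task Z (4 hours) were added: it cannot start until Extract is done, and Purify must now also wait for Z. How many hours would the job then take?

Originally the job takes 20 hours.
With Z inserted, Purify now waits for max(Extract, Z).
New critical path: Culture→Extract→Image = 5+8+7 = 20 ⇒ 20 hours.

20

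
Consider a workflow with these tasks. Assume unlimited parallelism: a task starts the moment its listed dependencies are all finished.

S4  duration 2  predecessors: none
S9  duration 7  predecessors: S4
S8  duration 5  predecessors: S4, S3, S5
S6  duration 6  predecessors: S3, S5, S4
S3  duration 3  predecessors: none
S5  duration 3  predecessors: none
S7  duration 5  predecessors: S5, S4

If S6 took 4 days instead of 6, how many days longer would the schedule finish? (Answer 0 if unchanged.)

0

As given, the longest chain is S3→S6 = 3+6 = 9, so the finish is 9 days.
Since S6 is critical, the -2 change carries straight to that chain (now 7 days).
The binding chain switches to S4→S9 = 2+7 = 9; finish 9 days.
Change in finish: 9 − 9 = +0 days.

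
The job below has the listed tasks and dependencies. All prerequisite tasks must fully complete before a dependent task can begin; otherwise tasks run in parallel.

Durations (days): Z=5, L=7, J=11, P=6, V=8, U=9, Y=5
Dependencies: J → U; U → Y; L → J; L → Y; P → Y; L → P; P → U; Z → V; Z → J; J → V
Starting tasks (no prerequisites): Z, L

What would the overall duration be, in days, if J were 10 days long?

Critical path before the change: L→J→U→Y = 7+11+9+5 = 32 giving 32 days.
Since J is critical, the -1 change carries straight to that chain (now 31 days).
No other chain overtakes it, so the finish is 31 days.

31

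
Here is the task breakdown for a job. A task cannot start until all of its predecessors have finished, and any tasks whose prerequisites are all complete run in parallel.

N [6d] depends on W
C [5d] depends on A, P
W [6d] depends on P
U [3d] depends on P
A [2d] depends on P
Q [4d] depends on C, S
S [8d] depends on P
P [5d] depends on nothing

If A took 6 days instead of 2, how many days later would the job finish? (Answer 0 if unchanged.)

3

Actual critical path: P→W→N = 5+6+6 = 17 ⇒ 17 days.
A has 1 day of float (longest path through it is 16).
Now P→A→C→Q = 5+6+5+4 = 20 is longest, so the finish becomes 20 days.
Change in finish: 20 − 17 = +3 days.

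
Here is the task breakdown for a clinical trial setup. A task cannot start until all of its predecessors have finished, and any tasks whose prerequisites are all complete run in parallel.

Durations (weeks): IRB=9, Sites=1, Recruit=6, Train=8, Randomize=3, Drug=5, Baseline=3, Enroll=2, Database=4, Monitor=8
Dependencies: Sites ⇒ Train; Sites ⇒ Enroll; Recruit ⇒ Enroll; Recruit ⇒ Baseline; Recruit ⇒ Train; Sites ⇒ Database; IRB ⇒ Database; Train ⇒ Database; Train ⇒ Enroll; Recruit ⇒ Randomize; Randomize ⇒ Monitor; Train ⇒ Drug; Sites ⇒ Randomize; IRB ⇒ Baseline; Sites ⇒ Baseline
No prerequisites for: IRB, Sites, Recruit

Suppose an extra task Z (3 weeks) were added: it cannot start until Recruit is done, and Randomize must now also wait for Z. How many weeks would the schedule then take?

Originally the schedule takes 19 weeks.
With Z inserted, Randomize now waits for max(Recruit, Sites, Z).
New critical path: Recruit→Z→Randomize→Monitor = 6+3+3+8 = 20 ⇒ 20 weeks.

20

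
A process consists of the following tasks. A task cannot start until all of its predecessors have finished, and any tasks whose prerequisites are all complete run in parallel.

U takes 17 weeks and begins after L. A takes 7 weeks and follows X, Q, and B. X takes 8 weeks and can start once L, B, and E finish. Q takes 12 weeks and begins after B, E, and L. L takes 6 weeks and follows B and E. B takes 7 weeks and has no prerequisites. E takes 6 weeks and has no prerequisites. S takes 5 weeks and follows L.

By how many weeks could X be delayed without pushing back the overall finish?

Critical path: B→L→Q→A = 7+6+12+7 = 32, so the finish is 32 weeks.
X finishes as early as 21 and must finish by 25.
Slack of X = 17 − 13 = 4 weeks.

4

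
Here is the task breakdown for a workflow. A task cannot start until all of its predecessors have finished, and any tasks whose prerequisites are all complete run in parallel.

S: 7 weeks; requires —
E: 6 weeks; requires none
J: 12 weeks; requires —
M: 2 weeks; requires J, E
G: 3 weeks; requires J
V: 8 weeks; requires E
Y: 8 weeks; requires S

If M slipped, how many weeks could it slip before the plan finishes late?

The longest chain is S→Y = 7+8 = 15; overall finish 15 weeks.
M finishes as early as 14 and must finish by 15.
Float = 15 − 14 = 1.

1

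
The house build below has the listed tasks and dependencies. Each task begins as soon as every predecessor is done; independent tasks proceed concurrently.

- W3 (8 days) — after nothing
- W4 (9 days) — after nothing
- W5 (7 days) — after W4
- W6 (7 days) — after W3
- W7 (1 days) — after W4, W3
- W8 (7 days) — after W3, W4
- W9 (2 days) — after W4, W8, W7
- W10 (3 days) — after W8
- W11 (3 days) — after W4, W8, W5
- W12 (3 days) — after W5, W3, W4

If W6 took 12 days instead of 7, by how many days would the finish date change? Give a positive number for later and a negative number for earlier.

Critical path before the change: W4→W5→W11 = 9+7+3 = 19 giving 19 days.
W6 is off the critical path — its longest chain is 15 days, giving 4 of slack.
The binding chain switches to W3→W6 = 8+12 = 20; finish 20 days.
Change in finish: 20 − 19 = +1 days.

1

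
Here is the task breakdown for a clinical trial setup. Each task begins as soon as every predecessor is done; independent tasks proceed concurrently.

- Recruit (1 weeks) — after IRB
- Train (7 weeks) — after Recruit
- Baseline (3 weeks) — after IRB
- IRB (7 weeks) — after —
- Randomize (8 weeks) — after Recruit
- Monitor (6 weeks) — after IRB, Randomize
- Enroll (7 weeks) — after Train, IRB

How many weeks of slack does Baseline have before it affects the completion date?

12

Critical path: IRB→Recruit→Train→Enroll = 7+1+7+7 = 22, so the finish is 22 weeks.
Longest path through Baseline: 10 weeks (earliest finish 10, latest finish 22).
Float = 22 − 10 = 12.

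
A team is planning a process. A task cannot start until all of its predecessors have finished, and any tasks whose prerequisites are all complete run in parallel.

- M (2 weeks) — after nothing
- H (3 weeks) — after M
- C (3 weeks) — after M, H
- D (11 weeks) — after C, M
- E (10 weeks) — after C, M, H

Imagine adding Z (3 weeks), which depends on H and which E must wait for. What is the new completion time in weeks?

Originally the schedule takes 19 weeks.
With Z inserted, E now waits for max(C, M, H, Z).
New critical path: M→H→C→D = 2+3+3+11 = 19 ⇒ 19 weeks.

19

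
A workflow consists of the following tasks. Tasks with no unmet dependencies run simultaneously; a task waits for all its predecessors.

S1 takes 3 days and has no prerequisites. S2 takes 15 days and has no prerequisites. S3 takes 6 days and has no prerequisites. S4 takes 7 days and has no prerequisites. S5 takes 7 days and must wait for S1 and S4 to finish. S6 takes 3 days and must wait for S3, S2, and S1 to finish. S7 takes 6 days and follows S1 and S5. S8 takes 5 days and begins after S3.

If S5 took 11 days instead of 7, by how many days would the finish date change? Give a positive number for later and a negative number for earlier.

Baseline: S4→S5→S7 = 7+7+6 = 20 → 20 days.
S5 is on the critical path; changing it to 11 makes that path 24 days.
No other chain overtakes it, so the finish is 24 days.
Change in finish: 24 − 20 = +4 days.

4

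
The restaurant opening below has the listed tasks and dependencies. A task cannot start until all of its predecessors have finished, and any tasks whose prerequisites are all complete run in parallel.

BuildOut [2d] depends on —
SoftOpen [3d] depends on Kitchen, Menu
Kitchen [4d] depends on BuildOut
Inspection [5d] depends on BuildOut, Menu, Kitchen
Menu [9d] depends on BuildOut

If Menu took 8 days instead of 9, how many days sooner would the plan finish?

1

The binding path is BuildOut→Menu→Inspection = 2+9+5 = 16; finish at 16 days.
Menu is on the critical path; changing it to 8 makes that path 15 days.
No other chain overtakes it, so the finish is 15 days.
Change in finish: 15 − 16 = -1 days.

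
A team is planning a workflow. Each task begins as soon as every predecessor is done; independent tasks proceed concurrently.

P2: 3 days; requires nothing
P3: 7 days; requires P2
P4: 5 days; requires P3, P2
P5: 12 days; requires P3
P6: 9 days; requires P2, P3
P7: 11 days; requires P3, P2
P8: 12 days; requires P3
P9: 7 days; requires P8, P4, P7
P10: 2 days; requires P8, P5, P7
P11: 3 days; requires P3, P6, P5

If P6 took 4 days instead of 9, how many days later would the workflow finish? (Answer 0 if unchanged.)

0

The binding path is P2→P3→P8→P9 = 3+7+12+7 = 29; finish at 29 days.
P6 is off the critical path — its longest chain is 22 days, giving 7 of slack.
That remains the longest chain; total 29 days.
Change in finish: 29 − 29 = +0 days.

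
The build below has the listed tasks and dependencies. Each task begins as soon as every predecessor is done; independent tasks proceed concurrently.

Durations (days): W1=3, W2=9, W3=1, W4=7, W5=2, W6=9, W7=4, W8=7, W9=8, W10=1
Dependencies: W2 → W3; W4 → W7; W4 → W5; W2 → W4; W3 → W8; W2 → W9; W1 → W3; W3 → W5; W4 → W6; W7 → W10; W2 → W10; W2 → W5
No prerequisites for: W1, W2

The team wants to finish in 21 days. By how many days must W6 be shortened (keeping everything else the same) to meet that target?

4

Current finish: 25 days; target: 21.
W6 is on every critical path, so each day cut from W6 cuts the finish by one (this holds down to a finish of 21).
Need 25 − 21 = 4 days off W6 → W6 becomes 5 days, finish becomes 21.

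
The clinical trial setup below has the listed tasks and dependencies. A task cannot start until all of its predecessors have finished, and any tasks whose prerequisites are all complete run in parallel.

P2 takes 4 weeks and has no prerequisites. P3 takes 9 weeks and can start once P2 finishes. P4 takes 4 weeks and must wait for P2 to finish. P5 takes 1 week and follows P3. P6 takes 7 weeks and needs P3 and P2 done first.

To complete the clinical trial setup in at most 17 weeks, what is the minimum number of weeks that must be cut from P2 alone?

3

Current finish: 20 weeks; target: 17.
P2 is on every critical path, so each week cut from P2 cuts the finish by one (this holds down to a finish of 17).
Need 20 − 17 = 3 weeks off P2 → P2 becomes 1 week, finish becomes 17.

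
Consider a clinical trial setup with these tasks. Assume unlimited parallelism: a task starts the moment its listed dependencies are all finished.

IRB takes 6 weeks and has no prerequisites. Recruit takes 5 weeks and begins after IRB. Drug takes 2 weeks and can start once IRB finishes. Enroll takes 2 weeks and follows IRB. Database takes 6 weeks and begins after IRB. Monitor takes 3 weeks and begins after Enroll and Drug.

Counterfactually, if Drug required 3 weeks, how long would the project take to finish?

12

As given, the longest chain is IRB→Database = 6+6 = 12, so the finish is 12 weeks.
Drug has 1 week of float (longest path through it is 11).
The binding chain switches to IRB→Drug→Monitor = 6+3+3 = 12; finish 12 weeks.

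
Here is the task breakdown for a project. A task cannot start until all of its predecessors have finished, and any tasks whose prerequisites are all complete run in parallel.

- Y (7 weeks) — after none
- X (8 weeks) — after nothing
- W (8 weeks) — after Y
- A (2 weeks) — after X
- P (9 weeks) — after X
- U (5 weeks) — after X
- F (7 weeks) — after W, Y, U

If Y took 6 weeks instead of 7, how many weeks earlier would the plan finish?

Actual critical path: Y→W→F = 7+8+7 = 22 ⇒ 22 weeks.
Y lies on that path, so at 6 weeks the path becomes 21 weeks.
The critical path is still Y→W→F; finish is now 21 weeks.
Change in finish: 21 − 22 = -1 weeks.

1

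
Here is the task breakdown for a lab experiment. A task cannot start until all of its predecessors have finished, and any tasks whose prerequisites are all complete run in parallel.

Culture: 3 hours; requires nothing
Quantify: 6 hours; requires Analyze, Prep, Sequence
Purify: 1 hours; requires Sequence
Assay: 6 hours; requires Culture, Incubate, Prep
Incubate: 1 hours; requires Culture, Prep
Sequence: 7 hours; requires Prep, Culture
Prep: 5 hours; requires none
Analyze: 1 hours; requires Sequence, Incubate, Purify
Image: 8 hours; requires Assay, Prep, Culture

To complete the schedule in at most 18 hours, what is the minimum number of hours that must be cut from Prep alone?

2

Current finish: 20 hours; target: 18.
Prep is on every critical path, so each hour cut from Prep cuts the finish by one (this holds down to a finish of 18).
Need 20 − 18 = 2 hours off Prep → Prep becomes 3 hours, finish becomes 18.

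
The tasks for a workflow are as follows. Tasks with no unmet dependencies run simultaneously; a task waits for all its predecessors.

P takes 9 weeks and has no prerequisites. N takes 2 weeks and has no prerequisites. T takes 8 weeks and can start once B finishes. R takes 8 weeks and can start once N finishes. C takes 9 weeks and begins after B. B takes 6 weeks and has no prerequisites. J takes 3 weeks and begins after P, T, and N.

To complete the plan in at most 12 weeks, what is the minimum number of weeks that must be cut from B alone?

5

Current finish: 17 weeks; target: 12.
B is on every critical path, so each week cut from B cuts the finish by one (this holds down to a finish of 12).
Need 17 − 12 = 5 weeks off B → B becomes 1 week, finish becomes 12.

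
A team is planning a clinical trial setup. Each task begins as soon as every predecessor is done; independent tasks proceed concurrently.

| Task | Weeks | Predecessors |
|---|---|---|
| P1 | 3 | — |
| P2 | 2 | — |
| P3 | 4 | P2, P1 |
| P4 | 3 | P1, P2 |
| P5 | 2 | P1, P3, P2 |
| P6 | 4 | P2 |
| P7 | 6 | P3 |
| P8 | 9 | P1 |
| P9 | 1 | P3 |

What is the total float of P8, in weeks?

P1→P3→P7 = 3+4+6 = 13 sets the makespan at 13 weeks.
The longest chain containing P8 totals 12 weeks.
Slack of P8 = 4 − 3 = 1 week.

1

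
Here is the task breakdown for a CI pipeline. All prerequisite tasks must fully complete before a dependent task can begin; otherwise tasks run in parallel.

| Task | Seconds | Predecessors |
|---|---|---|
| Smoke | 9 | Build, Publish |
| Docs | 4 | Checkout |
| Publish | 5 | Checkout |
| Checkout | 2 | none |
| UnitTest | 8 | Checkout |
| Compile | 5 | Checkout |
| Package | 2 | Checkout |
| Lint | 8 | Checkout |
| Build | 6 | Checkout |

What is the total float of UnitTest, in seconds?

The longest chain is Checkout→Build→Smoke = 2+6+9 = 17; overall finish 17 seconds.
The longest chain containing UnitTest totals 10 seconds.
So UnitTest can slip 17 − 10 = 7 seconds.

7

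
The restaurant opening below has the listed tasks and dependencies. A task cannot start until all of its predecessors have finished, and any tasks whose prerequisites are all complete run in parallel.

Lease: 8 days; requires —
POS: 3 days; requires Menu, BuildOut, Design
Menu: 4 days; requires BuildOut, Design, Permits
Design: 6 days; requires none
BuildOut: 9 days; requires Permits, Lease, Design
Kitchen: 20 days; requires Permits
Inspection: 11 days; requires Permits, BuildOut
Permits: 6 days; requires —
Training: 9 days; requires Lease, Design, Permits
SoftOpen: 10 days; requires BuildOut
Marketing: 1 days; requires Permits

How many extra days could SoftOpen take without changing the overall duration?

1

Critical path: Lease→BuildOut→Inspection = 8+9+11 = 28, so the finish is 28 days.
SoftOpen finishes as early as 27 and must finish by 28.
Float = 28 − 27 = 1.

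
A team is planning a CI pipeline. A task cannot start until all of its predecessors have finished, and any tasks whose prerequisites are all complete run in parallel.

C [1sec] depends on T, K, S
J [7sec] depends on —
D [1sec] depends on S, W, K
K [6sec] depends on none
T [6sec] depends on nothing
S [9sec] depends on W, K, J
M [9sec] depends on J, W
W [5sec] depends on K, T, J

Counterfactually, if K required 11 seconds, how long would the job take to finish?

As given, the longest chain is J→W→S→D = 7+5+9+1 = 22, so the finish is 22 seconds.
K has 1 second of float (longest path through it is 21).
The binding chain switches to K→W→S→D = 11+5+9+1 = 26; finish 26 seconds.

26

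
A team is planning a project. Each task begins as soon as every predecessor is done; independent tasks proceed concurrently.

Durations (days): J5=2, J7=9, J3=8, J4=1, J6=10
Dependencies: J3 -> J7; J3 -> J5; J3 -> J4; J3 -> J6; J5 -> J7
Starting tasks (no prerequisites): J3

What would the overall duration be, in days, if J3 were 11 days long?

22

Critical path before the change: J3→J5→J7 = 8+2+9 = 19 giving 19 days.
J3 is on the critical path; changing it to 11 makes that path 22 days.
That remains the longest chain; total 22 days.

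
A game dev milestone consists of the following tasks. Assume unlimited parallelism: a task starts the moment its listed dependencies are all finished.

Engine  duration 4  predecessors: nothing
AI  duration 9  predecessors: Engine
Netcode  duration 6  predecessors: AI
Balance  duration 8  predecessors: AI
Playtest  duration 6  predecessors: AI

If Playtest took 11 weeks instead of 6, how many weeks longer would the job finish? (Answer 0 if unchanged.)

3

The binding path is Engine→AI→Balance = 4+9+8 = 21; finish at 21 weeks.
Playtest has 2 weeks of float (longest path through it is 19).
Now Engine→AI→Playtest = 4+9+11 = 24 is longest, so the finish becomes 24 weeks.
Change in finish: 24 − 21 = +3 weeks.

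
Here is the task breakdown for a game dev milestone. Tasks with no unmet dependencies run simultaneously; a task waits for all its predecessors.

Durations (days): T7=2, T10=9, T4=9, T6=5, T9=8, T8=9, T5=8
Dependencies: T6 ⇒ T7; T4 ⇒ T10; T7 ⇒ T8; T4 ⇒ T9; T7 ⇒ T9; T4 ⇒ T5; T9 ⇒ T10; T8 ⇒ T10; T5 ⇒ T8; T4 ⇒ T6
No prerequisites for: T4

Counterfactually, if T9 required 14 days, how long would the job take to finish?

39

Baseline: T4→T5→T8→T10 = 9+8+9+9 = 35 → 35 days.
T9 has 2 days of float (longest path through it is 33).
New critical path: T4→T6→T7→T9→T10 = 9+5+2+14+9 = 39 ⇒ 39 days.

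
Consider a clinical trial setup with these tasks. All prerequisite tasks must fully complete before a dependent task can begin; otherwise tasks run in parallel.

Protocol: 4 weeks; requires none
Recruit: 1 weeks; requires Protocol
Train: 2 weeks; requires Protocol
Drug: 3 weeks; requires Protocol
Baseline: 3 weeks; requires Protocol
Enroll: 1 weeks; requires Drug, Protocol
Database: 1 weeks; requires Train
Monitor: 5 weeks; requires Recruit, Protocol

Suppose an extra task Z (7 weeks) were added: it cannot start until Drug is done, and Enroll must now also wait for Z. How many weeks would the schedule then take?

15

Originally the schedule takes 10 weeks.
With Z inserted, Enroll now waits for max(Drug, Protocol, Z).
New critical path: Protocol→Drug→Z→Enroll = 4+3+7+1 = 15 ⇒ 15 weeks.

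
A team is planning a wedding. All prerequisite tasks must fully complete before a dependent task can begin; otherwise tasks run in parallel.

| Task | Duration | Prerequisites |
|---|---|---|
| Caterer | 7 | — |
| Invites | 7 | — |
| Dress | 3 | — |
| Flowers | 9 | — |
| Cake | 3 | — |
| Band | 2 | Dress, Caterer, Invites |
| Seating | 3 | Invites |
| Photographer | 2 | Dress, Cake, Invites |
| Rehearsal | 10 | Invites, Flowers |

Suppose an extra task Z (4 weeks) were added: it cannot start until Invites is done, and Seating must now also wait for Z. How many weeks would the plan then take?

Originally the plan takes 19 weeks.
With Z inserted, Seating now waits for max(Invites, Z).
New critical path: Flowers→Rehearsal = 9+10 = 19 ⇒ 19 weeks.

19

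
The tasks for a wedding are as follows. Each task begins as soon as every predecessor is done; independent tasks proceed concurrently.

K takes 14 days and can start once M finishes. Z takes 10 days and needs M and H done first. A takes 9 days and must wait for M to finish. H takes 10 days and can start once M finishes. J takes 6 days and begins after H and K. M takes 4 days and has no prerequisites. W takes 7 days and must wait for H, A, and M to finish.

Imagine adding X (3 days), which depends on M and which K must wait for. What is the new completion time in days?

Originally the schedule takes 24 days.
With X inserted, K now waits for max(M, X).
New critical path: M→X→K→J = 4+3+14+6 = 27 ⇒ 27 days.

27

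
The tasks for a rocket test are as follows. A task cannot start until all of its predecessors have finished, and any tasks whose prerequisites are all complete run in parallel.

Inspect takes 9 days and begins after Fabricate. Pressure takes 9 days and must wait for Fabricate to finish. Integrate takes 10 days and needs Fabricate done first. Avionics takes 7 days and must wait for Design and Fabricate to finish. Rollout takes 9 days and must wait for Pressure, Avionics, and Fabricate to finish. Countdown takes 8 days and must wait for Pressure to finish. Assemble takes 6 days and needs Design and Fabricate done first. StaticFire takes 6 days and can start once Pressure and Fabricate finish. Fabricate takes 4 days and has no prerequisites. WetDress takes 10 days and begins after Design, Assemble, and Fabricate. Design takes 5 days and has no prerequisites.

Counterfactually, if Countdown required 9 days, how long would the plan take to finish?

Baseline: Fabricate→Pressure→Rollout = 4+9+9 = 22 → 22 days.
Countdown has 1 day of float (longest path through it is 21).
That remains the longest chain; total 22 days.

22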